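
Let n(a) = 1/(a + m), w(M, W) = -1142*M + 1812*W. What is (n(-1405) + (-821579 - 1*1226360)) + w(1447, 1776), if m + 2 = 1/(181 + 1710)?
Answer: -1283227405327/2660636 ≈ -4.8230e+5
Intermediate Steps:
m = -3781/1891 (m = -2 + 1/(181 + 1710) = -2 + 1/1891 = -3781/1891 ≈ -1.9995)
n(a) = 1/(-3781/1891 + a) (n(a) = 1/(a - 3781/1891) = 1/(-3781/1891 + a))
(n(-1405) + (-821579 - 1*1226360)) + w(1447, 1776) = (1891/(-3781 + 1891*(-1405)) + (-821579 - 1*1226360)) + (-1142*1447 + 1812*1776) = (1891/(-3781 - 2656855) + (-821579 - 1226360)) + (-1652474 + 3218112) = (1891/(-2660636) - 2047939) + 1565638 = (1891*(-1/2660636) - 2047939) + 1565638 = (-1891/2660636 - 2047939) + 1565638 = -5448820231095/2660636 + 1565638 = -1283227405327/2660636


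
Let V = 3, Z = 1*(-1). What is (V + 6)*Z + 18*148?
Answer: 2655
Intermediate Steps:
Z = -1
(V + 6)*Z + 18*148 = (3 + 6)*(-1) + 18*148 = 9*(-1) + 2664 = -9 + 2664 = 2655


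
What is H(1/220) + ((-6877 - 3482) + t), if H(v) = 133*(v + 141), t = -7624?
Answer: 169533/220 ≈ 770.60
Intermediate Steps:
H(v) = 18753 + 133*v (H(v) = 133*(141 + v) = 18753 + 133*v)
H(1/220) + ((-6877 - 3482) + t) = (18753 + 133/220) + ((-6877 - 3482) - 7624) = (18753 + 133*(1/220)) + (-10359 - 7624) = (18753 + 133/220) - 17983 = 4125793/220 - 17983 = 169533/220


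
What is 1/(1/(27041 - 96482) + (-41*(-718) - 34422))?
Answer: -69441/346093945 ≈ -0.00020064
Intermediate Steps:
1/(1/(27041 - 96482) + (-41*(-718) - 34422)) = 1/(1/(-69441) + (29438 - 34422)) = 1/(-1/69441 - 4984) = 1/(-346093945/69441) = -69441/346093945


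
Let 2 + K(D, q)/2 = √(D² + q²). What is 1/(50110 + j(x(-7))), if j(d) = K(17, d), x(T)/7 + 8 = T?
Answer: 25053/1255282990 - √11314/1255282990 ≈ 1.9873e-5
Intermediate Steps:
x(T) = -56 + 7*T
K(D, q) = -4 + 2*√(D² + q²)
j(d) = -4 + 2*√(289 + d²) (j(d) = -4 + 2*√(17² + d²) = -4 + 2*√(289 + d²))
1/(50110 + j(x(-7))) = 1/(50110 + (-4 + 2*√(289 + (-56 + 7*(-7))²))) = 1/(50110 + (-4 + 2*√(289 + (-56 - 49)²))) = 1/(50110 + (-4 + 2*√(289 + (-105)²))) = 1/(50110 + (-4 + 2*√(289 + 11025))) = 1/(50110 + (-4 + 2*√11314)) = 1/(50106 + 2*√11314)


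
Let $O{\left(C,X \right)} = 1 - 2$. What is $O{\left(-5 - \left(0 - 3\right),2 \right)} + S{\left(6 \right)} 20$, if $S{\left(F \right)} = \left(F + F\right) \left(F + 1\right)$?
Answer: $1679$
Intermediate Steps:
$O{\left(C,X \right)} = -1$
$S{\left(F \right)} = 2 F \left(1 + F\right)$
$O{\left(-5 - \left(0 - 3\right),2 \right)} + S{\left(6 \right)} 20 = -1 + 2 \cdot 6 \left(1 + 6\right) 20 = -1 + 2 \cdot 6 \cdot 7 \cdot 20 = -1 + 84 \cdot 20 = -1 + 1680 = 1679$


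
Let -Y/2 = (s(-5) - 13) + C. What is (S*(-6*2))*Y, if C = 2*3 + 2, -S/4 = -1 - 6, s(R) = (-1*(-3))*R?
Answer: -13440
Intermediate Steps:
s(R) = 3*R
S = 28 (S = -4*(-1 - 6) = -4*(-7) = 28)
C = 8 (C = 6 + 2 = 8)
Y = 40 (Y = -2*((3*(-5) - 13) + 8) = -2*((-15 - 13) + 8) = -2*(-28 + 8) = -2*(-20) = 40)
(S*(-6*2))*Y = (28*(-6*2))*40 = (28*(-12))*40 = -336*40 = -13440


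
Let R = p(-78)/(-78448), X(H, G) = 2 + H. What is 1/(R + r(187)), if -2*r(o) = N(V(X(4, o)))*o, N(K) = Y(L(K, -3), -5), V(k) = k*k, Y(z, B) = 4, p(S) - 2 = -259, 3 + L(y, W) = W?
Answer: -78448/29339295 ≈ -0.0026738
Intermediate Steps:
L(y, W) = -3 + W
p(S) = -257 (p(S) = 2 - 259 = -257)
V(k) = k²
N(K) = 4
R = 257/78448 (R = -257/(-78448) = -257*(-1/78448) = 257/78448 ≈ 0.0032761)
r(o) = -2*o
1/(R + r(187)) = 1/(257/78448 - 2*187) = 1/(257/78448 - 374) = 1/(-29339295/78448) = -78448/29339295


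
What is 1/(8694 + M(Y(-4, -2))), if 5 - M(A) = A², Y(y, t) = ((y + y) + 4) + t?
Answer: 1/8663 ≈ 0.00011543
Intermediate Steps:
Y(y, t) = 4 + t + 2*y (Y(y, t) = (2*y + 4) + t = (4 + 2*y) + t = 4 + t + 2*y)
M(A) = 5 - A²
1/(8694 + M(Y(-4, -2))) = 1/(8694 + (5 - (4 - 2 + 2*(-4))²)) = 1/(8694 + (5 - (4 - 2 - 8)²)) = 1/(8694 + (5 - 1*(-6)²)) = 1/(8694 + (5 - 1*36)) = 1/(8694 + (5 - 36)) = 1/(8694 - 31) = 1/8663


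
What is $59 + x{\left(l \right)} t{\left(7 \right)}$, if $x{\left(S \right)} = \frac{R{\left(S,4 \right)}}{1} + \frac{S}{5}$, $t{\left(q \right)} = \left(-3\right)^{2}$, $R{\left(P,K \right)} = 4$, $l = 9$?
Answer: $\frac{556}{5} \approx 111.2$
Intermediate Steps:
$t{\left(q \right)} = 9$
$x{\left(S \right)} = 4 + \frac{S}{5}$ ($x{\left(S \right)} = \frac{4}{1} + \frac{S}{5} = 4 \cdot 1 + S \frac{1}{5} = 4 + \frac{S}{5}$)
$59 + x{\left(l \right)} t{\left(7 \right)} = 59 + \left(4 + \frac{1}{5} \cdot 9\right) 9 = 59 + \left(4 + \frac{9}{5}\right) 9 = 59 + \frac{29}{5} \cdot 9 = 59 + \frac{261}{5} = \frac{556}{5}$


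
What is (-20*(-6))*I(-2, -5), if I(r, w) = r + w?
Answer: -840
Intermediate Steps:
(-20*(-6))*I(-2, -5) = (-20*(-6))*(-2 - 5) = 120*(-7) = -840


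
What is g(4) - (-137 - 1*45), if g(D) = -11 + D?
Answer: 175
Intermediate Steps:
g(4) - (-137 - 1*45) = (-11 + 4) - (-137 - 1*45) = -7 - (-137 - 45) = -7 - 1*(-182) = -7 + 182 = 175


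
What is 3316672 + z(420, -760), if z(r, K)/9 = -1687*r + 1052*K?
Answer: -10255868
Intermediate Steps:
z(r, K) = -15183*r + 9468*K (z(r, K) = 9*(-1687*r + 1052*K) = -15183*r + 9468*K)
3316672 + z(420, -760) = 3316672 + (-15183*420 + 9468*(-760)) = 3316672 + (-6376860 - 7195680) = 3316672 - 13572540 = -10255868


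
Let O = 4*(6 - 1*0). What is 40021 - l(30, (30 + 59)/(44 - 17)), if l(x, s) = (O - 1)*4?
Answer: 39929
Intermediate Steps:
O = 24 (O = 4*(6 + 0) = 4*6 = 24)
l(x, s) = 92 (l(x, s) = (24 - 1)*4 = 23*4 = 92)
40021 - l(30, (30 + 59)/(44 - 17)) = 40021 - 1*92 = 40021 - 92 = 39929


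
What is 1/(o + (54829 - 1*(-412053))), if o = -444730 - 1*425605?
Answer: -1/403453 ≈ -2.4786e-6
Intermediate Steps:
o = -870335 (o = -444730 - 425605 = -870335)
1/(o + (54829 - 1*(-412053))) = 1/(-870335 + (54829 - 1*(-412053))) = 1/(-870335 + (54829 + 412053)) = 1/(-870335 + 466882) = 1/(-403453) = -1/403453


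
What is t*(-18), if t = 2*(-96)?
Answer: 3456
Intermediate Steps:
t = -192
t*(-18) = -192*(-18) = 3456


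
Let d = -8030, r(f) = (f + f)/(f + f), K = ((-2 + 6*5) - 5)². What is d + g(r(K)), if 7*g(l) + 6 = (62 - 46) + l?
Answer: -56199/7 ≈ -8028.4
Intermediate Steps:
K = 529 (K = ((-2 + 30) - 5)² = (28 - 5)² = 23² = 529)
r(f) = 1 (r(f) = (2*f)/((2*f)) = (2*f)*(1/(2*f)) = 1)
g(l) = 10/7 + l/7 (g(l) = -6/7 + ((62 - 46) + l)/7 = -6/7 + (16 + l)/7 = -6/7 + (16/7 + l/7) = 10/7 + l/7)
d + g(r(K)) = -8030 + (10/7 + (⅐)*1) = -8030 + (10/7 + ⅐) = -8030 + 11/7 = -56199/7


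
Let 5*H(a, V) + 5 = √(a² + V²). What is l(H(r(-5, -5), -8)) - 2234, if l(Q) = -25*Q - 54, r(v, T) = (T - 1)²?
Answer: -2263 - 20*√85 ≈ -2447.4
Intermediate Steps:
r(v, T) = (-1 + T)²
H(a, V) = -1 + √(V² + a²)/5 (H(a, V) = -1 + √(a² + V²)/5 = -1 + √(V² + a²)/5)
l(Q) = -54 - 25*Q
l(H(r(-5, -5), -8)) - 2234 = (-54 - 25*(-1 + √((-8)² + ((-1 - 5)²)²)/5)) - 2234 = (-54 - 25*(-1 + √(64 + ((-6)²)²)/5)) - 2234 = (-54 - 25*(-1 + √(64 + 36²)/5)) - 2234 = (-54 - 25*(-1 + √(64 + 1296)/5)) - 2234 = (-54 - 25*(-1 + √1360/5)) - 2234 = (-54 - 25*(-1 + (4*√85)/5)) - 2234 = (-54 - 25*(-1 + 4*√85/5)) - 2234 = (-54 + (25 - 20*√85)) - 2234 = (-29 - 20*√85) - 2234 = -2263 - 20*√85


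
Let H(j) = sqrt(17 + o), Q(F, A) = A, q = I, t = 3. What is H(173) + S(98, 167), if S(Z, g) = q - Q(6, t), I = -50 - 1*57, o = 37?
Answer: -110 + 3*sqrt(6) ≈ -102.65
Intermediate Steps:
I = -107 (I = -50 - 57 = -107)
q = -107
S(Z, g) = -110 (S(Z, g) = -107 - 1*3 = -107 - 3 = -110)
H(j) = 3*sqrt(6) (H(j) = sqrt(17 + 37) = sqrt(54) = 3*sqrt(6))
H(173) + S(98, 167) = 3*sqrt(6) - 110 = -110 + 3*sqrt(6)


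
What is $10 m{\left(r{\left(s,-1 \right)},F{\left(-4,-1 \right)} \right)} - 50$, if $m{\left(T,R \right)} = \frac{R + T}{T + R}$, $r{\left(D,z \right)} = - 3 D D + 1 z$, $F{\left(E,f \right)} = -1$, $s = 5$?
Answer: $-40$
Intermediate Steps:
$r{\left(D,z \right)} = z - 3 D^{2}$ ($r{\left(D,z \right)} = - 3 D^{2} + z = z - 3 D^{2}$)
$m{\left(T,R \right)} = 1$ ($m{\left(T,R \right)} = \frac{R + T}{R + T} = 1$)
$10 m{\left(r{\left(s,-1 \right)},F{\left(-4,-1 \right)} \right)} - 50 = 10 \cdot 1 - 50 = 10 - 50 = -40$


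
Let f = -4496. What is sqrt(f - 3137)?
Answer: I*sqrt(7633) ≈ 87.367*I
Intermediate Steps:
sqrt(f - 3137) = sqrt(-4496 - 3137) = sqrt(-7633) = I*sqrt(7633)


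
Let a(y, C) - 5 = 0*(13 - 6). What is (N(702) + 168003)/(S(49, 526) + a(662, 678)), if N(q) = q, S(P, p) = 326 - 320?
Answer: 168705/11 ≈ 15337.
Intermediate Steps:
S(P, p) = 6
a(y, C) = 5 (a(y, C) = 5 + 0*(13 - 6) = 5 + 0*7 = 5 + 0 = 5)
(N(702) + 168003)/(S(49, 526) + a(662, 678)) = (702 + 168003)/(6 + 5) = 168705/11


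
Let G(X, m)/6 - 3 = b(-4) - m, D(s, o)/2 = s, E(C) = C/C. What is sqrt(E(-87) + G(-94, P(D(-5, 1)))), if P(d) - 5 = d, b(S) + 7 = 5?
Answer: sqrt(37) ≈ 6.0828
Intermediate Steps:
E(C) = 1
D(s, o) = 2*s
b(S) = -2 (b(S) = -7 + 5 = -2)
P(d) = 5 + d
G(X, m) = 6 - 6*m (G(X, m) = 18 + 6*(-2 - m) = 18 + (-12 - 6*m) = 6 - 6*m)
sqrt(E(-87) + G(-94, P(D(-5, 1)))) = sqrt(1 + (6 - 6*(5 + 2*(-5)))) = sqrt(1 + (6 - 6*(5 - 10))) = sqrt(1 + (6 - 6*(-5))) = sqrt(1 + (6 + 30)) = sqrt(1 + 36) = sqrt(37)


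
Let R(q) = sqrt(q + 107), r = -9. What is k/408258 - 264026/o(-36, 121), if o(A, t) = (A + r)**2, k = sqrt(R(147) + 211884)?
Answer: -264026/2025 + sqrt(211884 + sqrt(254))/408258 ≈ -130.38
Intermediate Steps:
R(q) = sqrt(107 + q)
k = sqrt(211884 + sqrt(254)) (k = sqrt(sqrt(107 + 147) + 211884) = sqrt(sqrt(254) + 211884) = sqrt(211884 + sqrt(254)) ≈ 460.33)
o(A, t) = (-9 + A)**2 (o(A, t) = (A - 9)**2 = (-9 + A)**2)
k/408258 - 264026/o(-36, 121) = sqrt(211884 + sqrt(254))/408258 - 264026/(-9 - 36)**2 = sqrt(211884 + sqrt(254))*(1/408258) - 264026/((-45)**2) = sqrt(211884 + sqrt(254))/408258 - 264026/2025 = -264026/2025 + sqrt(211884 + sqrt(254))/408258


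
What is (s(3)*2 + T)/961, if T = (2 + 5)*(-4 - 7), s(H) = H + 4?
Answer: -63/961 ≈ -0.065557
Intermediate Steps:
s(H) = 4 + H
T = -77 (T = 7*(-11) = -77)
(s(3)*2 + T)/961 = ((4 + 3)*2 - 77)/961 = (7*2 - 77)*(1/961) = (14 - 77)*(1/961) = -63*1/961 = -63/961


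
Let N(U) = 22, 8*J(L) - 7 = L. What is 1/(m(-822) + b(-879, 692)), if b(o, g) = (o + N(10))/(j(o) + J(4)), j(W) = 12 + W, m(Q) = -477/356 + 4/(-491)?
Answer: -1210462300/433343299 ≈ -2.7933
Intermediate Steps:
m(Q) = -235631/174796 (m(Q) = -477*1/356 + 4*(-1/491) = -477/356 - 4/491 = -235631/174796)
J(L) = 7/8 + L/8
b(o, g) = (22 + o)/(107/8 + o) (b(o, g) = (o + 22)/((12 + o) + (7/8 + (⅛)*4)) = (22 + o)/((12 + o) + (7/8 + ½)) = (22 + o)/((12 + o) + 11/8) = (22 + o)/(107/8 + o))
1/(m(-822) + b(-879, 692)) = 1/(-235631/174796 + 8*(22 - 879)/(107 + 8*(-879))) = 1/(-235631/174796 + 8*(-857)/(107 - 7032)) = 1/(-235631/174796 + 8*(-857)/(-6925)) = 1/(-235631/174796 + 8*(-1/6925)*(-857)) = 1/(-235631/174796 + 6856/6925) = 1/(-433343299/1210462300) = -1210462300/433343299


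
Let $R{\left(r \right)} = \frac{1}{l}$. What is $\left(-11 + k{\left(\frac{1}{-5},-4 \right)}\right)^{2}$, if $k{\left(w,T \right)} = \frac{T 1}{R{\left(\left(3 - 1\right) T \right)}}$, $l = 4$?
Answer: $729$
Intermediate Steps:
$R{\left(r \right)} = \frac{1}{4}$
$k{\left(w,T \right)} = 4 T$ ($k{\left(w,T \right)} = T 1 \frac{1}{\frac{1}{4}} = T 4 = 4 T$)
$\left(-11 + k{\left(\frac{1}{-5},-4 \right)}\right)^{2} = \left(-11 + 4 \left(-4\right)\right)^{2} = \left(-11 - 16\right)^{2} = \left(-27\right)^{2} = 729$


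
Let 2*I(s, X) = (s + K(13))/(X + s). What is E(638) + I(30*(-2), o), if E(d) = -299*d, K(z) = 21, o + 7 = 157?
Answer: -11445733/60 ≈ -1.9076e+5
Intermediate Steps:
o = 150 (o = -7 + 157 = 150)
I(s, X) = (21 + s)/(2*(X + s)) (I(s, X) = ((s + 21)/(X + s))/2 = ((21 + s)/(X + s))/2 = (21 + s)/(2*(X + s)))
E(638) + I(30*(-2), o) = -299*638 + (21 + 30*(-2))/(2*(150 + 30*(-2))) = -190762 + (21 - 60)/(2*(150 - 60)) = -190762 + (½)*(-39)/90 = -190762 + (½)*(1/90)*(-39) = -190762 - 13/60 = -11445733/60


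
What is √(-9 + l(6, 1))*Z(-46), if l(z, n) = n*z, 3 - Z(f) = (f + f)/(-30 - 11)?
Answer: 31*I*√3/41 ≈ 1.3096*I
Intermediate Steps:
Z(f) = 3 + 2*f/41 (Z(f) = 3 - (f + f)/(-30 - 11) = 3 - 2*f/(-41) = 3 - 2*f*(-1)/41 = 3 - (-2)*f/41 = 3 + 2*f/41)
√(-9 + l(6, 1))*Z(-46) = √(-9 + 1*6)*(3 + (2/41)*(-46)) = √(-9 + 6)*(3 - 92/41) = √(-3)*(31/41) = (I*√3)*(31/41) = 31*I*√3/41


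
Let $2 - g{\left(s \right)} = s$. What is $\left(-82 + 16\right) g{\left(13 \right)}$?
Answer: $726$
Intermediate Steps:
$g{\left(s \right)} = 2 - s$
$\left(-82 + 16\right) g{\left(13 \right)} = \left(-82 + 16\right) \left(2 - 13\right) = - 66 \left(2 - 13\right) = \left(-66\right) \left(-11\right) = 726$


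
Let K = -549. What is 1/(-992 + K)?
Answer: -1/1541 ≈ -0.00064893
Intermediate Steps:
1/(-992 + K) = 1/(-992 - 549) = 1/(-1541) = -1/1541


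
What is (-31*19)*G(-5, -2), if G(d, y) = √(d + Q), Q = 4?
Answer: -589*I ≈ -589.0*I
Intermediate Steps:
G(d, y) = √(4 + d) (G(d, y) = √(d + 4) = √(4 + d))
(-31*19)*G(-5, -2) = (-31*19)*√(4 - 5) = -589*I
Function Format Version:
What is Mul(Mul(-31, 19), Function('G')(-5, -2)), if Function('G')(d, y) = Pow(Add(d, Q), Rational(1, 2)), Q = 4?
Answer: Mul(-589, I) ≈ Mul(-589.00, I)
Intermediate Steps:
Function('G')(d, y) = Pow(Add(4, d), Rational(1, 2)) (Function('G')(d, y) = Pow(Add(d, 4), Rational(1, 2)) = Pow(Add(4, d), Rational(1, 2)))
Mul(Mul(-31, 19), Function('G')(-5, -2)) = Mul(Mul(-31, 19), Pow(Add(4, -5), Rational(1, 2))) = Mul(-589, Pow(-1, Rational(1, 2))) = Mul(-589, I)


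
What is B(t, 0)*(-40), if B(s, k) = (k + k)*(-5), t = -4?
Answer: 0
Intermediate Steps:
B(s, k) = -10*k (B(s, k) = (2*k)*(-5) = -10*k)
B(t, 0)*(-40) = -10*0*(-40) = 0*(-40) = 0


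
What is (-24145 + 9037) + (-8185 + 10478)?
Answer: -12815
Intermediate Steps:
(-24145 + 9037) + (-8185 + 10478) = -15108 + 2293 = -12815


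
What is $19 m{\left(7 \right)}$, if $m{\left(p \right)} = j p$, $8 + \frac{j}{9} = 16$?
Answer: $9576$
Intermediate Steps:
$j = 72$ ($j = -72 + 9 \cdot 16 = -72 + 144 = 72$)
$m{\left(p \right)} = 72 p$
$19 m{\left(7 \right)} = 19 \cdot 72 \cdot 7 = 19 \cdot 504 = 9576$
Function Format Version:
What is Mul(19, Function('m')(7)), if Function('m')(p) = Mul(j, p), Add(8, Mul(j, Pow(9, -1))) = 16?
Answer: 9576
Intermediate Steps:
j = 72 (j = Add(-72, Mul(9, 16)) = Add(-72, 144) = 72)
Function('m')(p) = Mul(72, p)
Mul(19, Function('m')(7)) = Mul(19, Mul(72, 7)) = Mul(19, 504) = 9576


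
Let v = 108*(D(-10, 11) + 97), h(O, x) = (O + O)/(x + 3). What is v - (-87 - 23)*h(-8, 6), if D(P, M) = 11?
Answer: 103216/9 ≈ 11468.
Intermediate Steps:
h(O, x) = 2*O/(3 + x) (h(O, x) = (2*O)/(3 + x) = 2*O/(3 + x))
v = 11664 (v = 108*(11 + 97) = 108*108 = 11664)
v - (-87 - 23)*h(-8, 6) = 11664 - (-87 - 23)*2*(-8)/(3 + 6) = 11664 - (-110)*2*(-8)/9 = 11664 - (-110)*2*(-8)*(⅑) = 11664 - (-110)*(-16)/9 = 11664 - 1*1760/9 = 11664 - 1760/9 = 103216/9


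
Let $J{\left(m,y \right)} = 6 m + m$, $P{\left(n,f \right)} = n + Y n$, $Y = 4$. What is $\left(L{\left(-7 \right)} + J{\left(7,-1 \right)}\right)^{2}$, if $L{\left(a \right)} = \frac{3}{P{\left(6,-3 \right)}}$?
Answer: $\frac{241081}{100} \approx 2410.8$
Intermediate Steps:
$P{\left(n,f \right)} = 5 n$ ($P{\left(n,f \right)} = n + 4 n = 5 n$)
$L{\left(a \right)} = \frac{1}{10}$ ($L{\left(a \right)} = \frac{3}{5 \cdot 6} = \frac{3}{30} = 3 \cdot \frac{1}{30} = \frac{1}{10}$)
$J{\left(m,y \right)} = 7 m$
$\left(L{\left(-7 \right)} + J{\left(7,-1 \right)}\right)^{2} = \left(\frac{1}{10} + 7 \cdot 7\right)^{2} = \left(\frac{1}{10} + 49\right)^{2} = \left(\frac{491}{10}\right)^{2} = \frac{241081}{100}$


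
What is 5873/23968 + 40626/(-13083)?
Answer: -42708929/14932064 ≈ -2.8602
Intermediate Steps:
5873/23968 + 40626/(-13083) = 5873*(1/23968) + 40626*(-1/13083) = 839/3424 - 13542/4361 = -42708929/14932064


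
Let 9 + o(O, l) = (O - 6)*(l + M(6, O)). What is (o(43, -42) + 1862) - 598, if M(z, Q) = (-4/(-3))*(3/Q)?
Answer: -12709/43 ≈ -295.56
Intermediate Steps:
M(z, Q) = 4/Q (M(z, Q) = (-4*(-⅓))*(3/Q) = 4*(3/Q)/3 = 4/Q)
o(O, l) = -9 + (-6 + O)*(l + 4/O) (o(O, l) = -9 + (O - 6)*(l + 4/O) = -9 + (-6 + O)*(l + 4/O))
(o(43, -42) + 1862) - 598 = ((-5 - 24/43 - 6*(-42) + 43*(-42)) + 1862) - 598 = ((-5 - 24*1/43 + 252 - 1806) + 1862) - 598 = ((-5 - 24/43 + 252 - 1806) + 1862) - 598 = (-67061/43 + 1862) - 598 = 13005/43 - 598 = -12709/43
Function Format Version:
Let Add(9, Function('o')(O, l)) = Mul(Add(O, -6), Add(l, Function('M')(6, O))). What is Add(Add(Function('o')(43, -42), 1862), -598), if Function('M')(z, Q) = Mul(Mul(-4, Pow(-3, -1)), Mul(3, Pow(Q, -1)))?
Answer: Rational(-12709, 43) ≈ -295.56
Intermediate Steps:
Function('M')(z, Q) = Mul(4, Pow(Q, -1)) (Function('M')(z, Q) = Mul(Mul(-4, Rational(-1, 3)), Mul(3, Pow(Q, -1))) = Mul(Rational(4, 3), Mul(3, Pow(Q, -1))) = Mul(4, Pow(Q, -1)))
Function('o')(O, l) = Add(-9, Mul(Add(-6, O), Add(l, Mul(4, Pow(O, -1))))) (Function('o')(O, l) = Add(-9, Mul(Add(O, -6), Add(l, Mul(4, Pow(O, -1))))) = Add(-9, Mul(Add(-6, O), Add(l, Mul(4, Pow(O, -1))))))
Add(Add(Function('o')(43, -42), 1862), -598) = Add(Add(Add(-5, Mul(-24, Pow(43, -1)), Mul(-6, -42), Mul(43, -42)), 1862), -598) = Add(Add(Add(-5, Mul(-24, Rational(1, 43)), 252, -1806), 1862), -598) = Add(Add(Add(-5, Rational(-24, 43), 252, -1806), 1862), -598) = Add(Add(Rational(-67061, 43), 1862), -598) = Add(Rational(13005, 43), -598) = Rational(-12709, 43)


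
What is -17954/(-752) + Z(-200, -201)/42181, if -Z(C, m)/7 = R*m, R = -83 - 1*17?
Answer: 6930971/337448 ≈ 20.539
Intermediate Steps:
R = -100 (R = -83 - 17 = -100)
Z(C, m) = 700*m (Z(C, m) = -(-700)*m = 700*m)
-17954/(-752) + Z(-200, -201)/42181 = -17954/(-752) + (700*(-201))/42181 = -17954*(-1/752) - 140700*1/42181 = 191/8 - 140700/42181 = 6930971/337448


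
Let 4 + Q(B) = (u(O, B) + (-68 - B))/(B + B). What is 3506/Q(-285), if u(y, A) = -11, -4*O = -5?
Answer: -999210/1243 ≈ -803.87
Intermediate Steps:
O = 5/4 (O = -¼*(-5) = 5/4 ≈ 1.2500)
Q(B) = -4 + (-79 - B)/(2*B) (Q(B) = -4 + (-11 + (-68 - B))/(B + B) = -4 + (-79 - B)/((2*B)) = -4 + (-79 - B)*(1/(2*B)) = -4 + (-79 - B)/(2*B))
3506/Q(-285) = 3506/(((½)*(-79 - 9*(-285))/(-285))) = 3506/(((½)*(-1/285)*(-79 + 2565))) = 3506/(((½)*(-1/285)*2486)) = 3506/(-1243/285) = 3506*(-285/1243) = -999210/1243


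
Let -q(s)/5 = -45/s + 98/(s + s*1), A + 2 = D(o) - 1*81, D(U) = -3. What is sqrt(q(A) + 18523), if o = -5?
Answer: sqrt(34249457)/43 ≈ 136.10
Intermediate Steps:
A = -86 (A = -2 + (-3 - 1*81) = -2 + (-3 - 81) = -2 - 84 = -86)
q(s) = -20/s (q(s) = -5*(-45/s + 98/(s + s*1)) = -5*(-45/s + 98/(s + s)) = -5*(-45/s + 98/((2*s))) = -5*(-45/s + 98*(1/(2*s))) = -5*(-45/s + 49/s) = -20/s)
sqrt(q(A) + 18523) = sqrt(-20/(-86) + 18523) = sqrt(-20*(-1/86) + 18523) = sqrt(10/43 + 18523) = sqrt(796499/43) = sqrt(34249457)/43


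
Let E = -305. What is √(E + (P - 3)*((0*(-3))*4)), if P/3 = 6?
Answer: I*√305 ≈ 17.464*I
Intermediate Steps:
P = 18 (P = 3*6 = 18)
√(E + (P - 3)*((0*(-3))*4)) = √(-305 + (18 - 3)*((0*(-3))*4)) = √(-305 + 15*(0*4)) = √(-305 + 15*0) = √(-305 + 0) = √(-305) = I*√305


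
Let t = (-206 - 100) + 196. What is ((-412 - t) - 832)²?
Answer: 1285956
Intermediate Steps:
t = -110 (t = -306 + 196 = -110)
((-412 - t) - 832)² = ((-412 - 1*(-110)) - 832)² = ((-412 + 110) - 832)² = (-302 - 832)² = (-1134)² = 1285956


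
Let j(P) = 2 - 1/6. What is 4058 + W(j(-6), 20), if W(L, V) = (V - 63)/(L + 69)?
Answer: 1724392/425 ≈ 4057.4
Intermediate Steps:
j(P) = 11/6 (j(P) = 2 - 1*⅙ = 2 - ⅙ = 11/6)
W(L, V) = (-63 + V)/(69 + L)
4058 + W(j(-6), 20) = 4058 + (-63 + 20)/(69 + 11/6) = 4058 - 43/(425/6) = 4058 + (6/425)*(-43) = 4058 - 258/425 = 1724392/425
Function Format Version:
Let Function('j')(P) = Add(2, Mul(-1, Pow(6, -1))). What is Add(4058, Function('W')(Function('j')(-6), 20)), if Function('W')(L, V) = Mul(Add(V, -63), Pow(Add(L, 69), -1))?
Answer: Rational(1724392, 425) ≈ 4057.4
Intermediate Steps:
Function('j')(P) = Rational(11, 6) (Function('j')(P) = Add(2, Mul(-1, Rational(1, 6))) = Add(2, Rational(-1, 6)) = Rational(11, 6))
Function('W')(L, V) = Mul(Pow(Add(69, L), -1), Add(-63, V)) (Function('W')(L, V) = Mul(Add(-63, V), Pow(Add(69, L), -1)) = Mul(Pow(Add(69, L), -1), Add(-63, V)))
Add(4058, Function('W')(Function('j')(-6), 20)) = Add(4058, Mul(Pow(Add(69, Rational(11, 6)), -1), Add(-63, 20))) = Add(4058, Mul(Pow(Rational(425, 6), -1), -43)) = Add(4058, Mul(Rational(6, 425), -43)) = Add(4058, Rational(-258, 425)) = Rational(1724392, 425)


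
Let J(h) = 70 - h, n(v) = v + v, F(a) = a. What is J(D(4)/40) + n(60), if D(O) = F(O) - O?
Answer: 190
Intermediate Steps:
D(O) = 0 (D(O) = O - O = 0)
n(v) = 2*v
J(D(4)/40) + n(60) = (70 - 0/40) + 2*60 = (70 - 0/40) + 120 = (70 - 1*0) + 120 = (70 + 0) + 120 = 70 + 120 = 190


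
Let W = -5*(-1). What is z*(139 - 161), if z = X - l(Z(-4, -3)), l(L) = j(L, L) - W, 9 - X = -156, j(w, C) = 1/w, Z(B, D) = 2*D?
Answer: -11231/3 ≈ -3743.7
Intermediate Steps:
X = 165 (X = 9 - 1*(-156) = 9 + 156 = 165)
W = 5
l(L) = -5 + 1/L (l(L) = 1/L - 1*5 = 1/L - 5 = -5 + 1/L)
z = 1021/6 (z = 165 - (-5 + 1/(2*(-3))) = 165 - (-5 + 1/(-6)) = 165 - (-5 - ⅙) = 165 - 1*(-31/6) = 165 + 31/6 = 1021/6 ≈ 170.17)
z*(139 - 161) = 1021*(139 - 161)/6 = (1021/6)*(-22) = -11231/3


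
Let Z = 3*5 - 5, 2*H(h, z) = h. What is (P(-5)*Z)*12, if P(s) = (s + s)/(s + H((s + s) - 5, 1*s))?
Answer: 96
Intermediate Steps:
H(h, z) = h/2
P(s) = 2*s/(-5/2 + 2*s) (P(s) = (s + s)/(s + ((s + s) - 5)/2) = (2*s)/(s + (2*s - 5)/2) = (2*s)/(s + (-5 + 2*s)/2) = (2*s)/(s + (-5/2 + s)) = (2*s)/(-5/2 + 2*s) = 2*s/(-5/2 + 2*s))
Z = 10 (Z = 15 - 5 = 10)
(P(-5)*Z)*12 = ((4*(-5)/(-5 + 4*(-5)))*10)*12 = ((4*(-5)/(-5 - 20))*10)*12 = ((4*(-5)/(-25))*10)*12 = ((4*(-5)*(-1/25))*10)*12 = ((⅘)*10)*12 = 8*12 = 96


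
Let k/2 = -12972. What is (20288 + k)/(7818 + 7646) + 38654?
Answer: 74717475/1933 ≈ 38654.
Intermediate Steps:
k = -25944 (k = 2*(-12972) = -25944)
(20288 + k)/(7818 + 7646) + 38654 = (20288 - 25944)/(7818 + 7646) + 38654 = -5656/15464 + 38654 = -5656*1/15464 + 38654 = -707/1933 + 38654 = 74717475/1933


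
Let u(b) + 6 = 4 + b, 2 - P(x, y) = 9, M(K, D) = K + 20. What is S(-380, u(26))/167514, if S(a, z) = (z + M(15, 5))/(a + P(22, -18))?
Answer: -59/64827918 ≈ -9.1010e-7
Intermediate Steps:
M(K, D) = 20 + K
P(x, y) = -7 (P(x, y) = 2 - 1*9 = 2 - 9 = -7)
u(b) = -2 + b (u(b) = -6 + (4 + b) = -2 + b)
S(a, z) = (35 + z)/(-7 + a) (S(a, z) = (z + (20 + 15))/(a - 7) = (z + 35)/(-7 + a) = (35 + z)/(-7 + a))
S(-380, u(26))/167514 = ((35 + (-2 + 26))/(-7 - 380))/167514 = ((35 + 24)/(-387))*(1/167514) = -1/387*59*(1/167514) = -59/387*1/167514 = -59/64827918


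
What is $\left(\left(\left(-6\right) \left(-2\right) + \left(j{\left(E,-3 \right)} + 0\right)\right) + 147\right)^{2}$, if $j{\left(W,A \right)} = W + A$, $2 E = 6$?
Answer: $25281$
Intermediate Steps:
$E = 3$ ($E = \frac{1}{2} \cdot 6 = 3$)
$j{\left(W,A \right)} = A + W$
$\left(\left(\left(-6\right) \left(-2\right) + \left(j{\left(E,-3 \right)} + 0\right)\right) + 147\right)^{2} = \left(\left(\left(-6\right) \left(-2\right) + \left(\left(-3 + 3\right) + 0\right)\right) + 147\right)^{2} = \left(\left(12 + \left(0 + 0\right)\right) + 147\right)^{2} = \left(\left(12 + 0\right) + 147\right)^{2} = \left(12 + 147\right)^{2} = 159^{2} = 25281$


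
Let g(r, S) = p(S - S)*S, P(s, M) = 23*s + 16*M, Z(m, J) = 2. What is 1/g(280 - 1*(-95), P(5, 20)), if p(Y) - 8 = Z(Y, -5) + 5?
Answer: 1/6525 ≈ 0.00015326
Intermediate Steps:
P(s, M) = 16*M + 23*s
p(Y) = 15 (p(Y) = 8 + (2 + 5) = 8 + 7 = 15)
g(r, S) = 15*S
1/g(280 - 1*(-95), P(5, 20)) = 1/(15*(16*20 + 23*5)) = 1/(15*(320 + 115)) = 1/(15*435) = 1/6525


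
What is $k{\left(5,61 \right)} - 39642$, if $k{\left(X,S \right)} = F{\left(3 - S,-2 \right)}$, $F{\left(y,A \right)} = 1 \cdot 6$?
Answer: $-39636$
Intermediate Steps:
$F{\left(y,A \right)} = 6$
$k{\left(X,S \right)} = 6$
$k{\left(5,61 \right)} - 39642 = 6 - 39642 = -39636$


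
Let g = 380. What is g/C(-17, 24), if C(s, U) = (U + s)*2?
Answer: 190/7 ≈ 27.143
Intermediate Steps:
C(s, U) = 2*U + 2*s
g/C(-17, 24) = 380/(2*24 + 2*(-17)) = 380/(48 - 34) = 380/14 = 380*(1/14) = 190/7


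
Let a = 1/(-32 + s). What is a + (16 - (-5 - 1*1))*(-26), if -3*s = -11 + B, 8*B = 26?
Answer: -201928/353 ≈ -572.03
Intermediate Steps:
B = 13/4 (B = (⅛)*26 = 13/4 ≈ 3.2500)
s = 31/12 (s = -(-11 + 13/4)/3 = -⅓*(-31/4) = 31/12 ≈ 2.5833)
a = -12/353 (a = 1/(-32 + 31/12) = 1/(-353/12) = -12/353 ≈ -0.033994)
a + (16 - (-5 - 1*1))*(-26) = -12/353 + (16 - (-5 - 1*1))*(-26) = -12/353 + (16 - (-5 - 1))*(-26) = -12/353 + (16 - 1*(-6))*(-26) = -12/353 + (16 + 6)*(-26) = -12/353 + 22*(-26) = -12/353 - 572 = -201928/353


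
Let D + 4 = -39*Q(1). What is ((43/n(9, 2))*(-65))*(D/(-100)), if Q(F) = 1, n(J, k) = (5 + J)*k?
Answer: -24037/560 ≈ -42.923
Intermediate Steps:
n(J, k) = k*(5 + J)
D = -43 (D = -4 - 39*1 = -4 - 39 = -43)
((43/n(9, 2))*(-65))*(D/(-100)) = ((43/((2*(5 + 9))))*(-65))*(-43/(-100)) = ((43/((2*14)))*(-65))*(-43*(-1/100)) = ((43/28)*(-65))*(43/100) = -2795/28*43/100 = -24037/560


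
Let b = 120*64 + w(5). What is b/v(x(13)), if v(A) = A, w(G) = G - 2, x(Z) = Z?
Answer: 591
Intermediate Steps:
w(G) = -2 + G
b = 7683 (b = 120*64 + (-2 + 5) = 7680 + 3 = 7683)
b/v(x(13)) = 7683/13 = 7683*(1/13) = 591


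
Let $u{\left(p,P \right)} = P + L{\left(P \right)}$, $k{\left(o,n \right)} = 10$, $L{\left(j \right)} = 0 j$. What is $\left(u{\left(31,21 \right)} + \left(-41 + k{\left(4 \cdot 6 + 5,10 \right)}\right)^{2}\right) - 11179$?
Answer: $-10197$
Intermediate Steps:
$L{\left(j \right)} = 0$
$u{\left(p,P \right)} = P$ ($u{\left(p,P \right)} = P + 0 = P$)
$\left(u{\left(31,21 \right)} + \left(-41 + k{\left(4 \cdot 6 + 5,10 \right)}\right)^{2}\right) - 11179 = \left(21 + \left(-41 + 10\right)^{2}\right) - 11179 = \left(21 + \left(-31\right)^{2}\right) - 11179 = \left(21 + 961\right) - 11179 = 982 - 11179 = -10197$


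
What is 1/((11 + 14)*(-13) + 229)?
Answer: -1/96 ≈ -0.010417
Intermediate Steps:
1/((11 + 14)*(-13) + 229) = 1/(25*(-13) + 229) = 1/(-325 + 229) = 1/(-96) = -1/96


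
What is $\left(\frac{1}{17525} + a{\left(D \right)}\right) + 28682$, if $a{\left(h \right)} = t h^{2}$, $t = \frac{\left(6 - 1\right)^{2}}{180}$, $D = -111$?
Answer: $\frac{2130566829}{70100} \approx 30393.0$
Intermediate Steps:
$t = \frac{5}{36}$ ($t = 5^{2} \cdot \frac{1}{180} = 25 \cdot \frac{1}{180} = \frac{5}{36} \approx 0.13889$)
$a{\left(h \right)} = \frac{5 h^{2}}{36}$
$\left(\frac{1}{17525} + a{\left(D \right)}\right) + 28682 = \left(\frac{1}{17525} + \frac{5 \left(-111\right)^{2}}{36}\right) + 28682 = \left(\frac{1}{17525} + \frac{5}{36} \cdot 12321\right) + 28682 = \left(\frac{1}{17525} + \frac{6845}{4}\right) + 28682 = \frac{119958629}{70100} + 28682 = \frac{2130566829}{70100}$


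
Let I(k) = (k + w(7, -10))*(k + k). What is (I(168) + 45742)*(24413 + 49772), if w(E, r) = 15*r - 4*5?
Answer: 3343517950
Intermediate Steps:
w(E, r) = -20 + 15*r (w(E, r) = 15*r - 20 = -20 + 15*r)
I(k) = 2*k*(-170 + k) (I(k) = (k + (-20 + 15*(-10)))*(k + k) = (k + (-20 - 150))*(2*k) = (k - 170)*(2*k) = (-170 + k)*(2*k) = 2*k*(-170 + k))
(I(168) + 45742)*(24413 + 49772) = (2*168*(-170 + 168) + 45742)*(24413 + 49772) = (2*168*(-2) + 45742)*74185 = (-672 + 45742)*74185 = 45070*74185 = 3343517950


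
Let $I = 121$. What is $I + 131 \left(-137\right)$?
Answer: $-17826$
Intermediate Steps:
$I + 131 \left(-137\right) = 121 + 131 \left(-137\right) = 121 - 17947 = -17826$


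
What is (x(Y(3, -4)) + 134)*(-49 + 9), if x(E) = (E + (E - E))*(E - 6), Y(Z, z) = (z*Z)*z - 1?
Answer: -82440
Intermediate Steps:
Y(Z, z) = -1 + Z*z**2 (Y(Z, z) = (Z*z)*z - 1 = Z*z**2 - 1 = -1 + Z*z**2)
x(E) = E*(-6 + E) (x(E) = (E + 0)*(-6 + E) = E*(-6 + E))
(x(Y(3, -4)) + 134)*(-49 + 9) = ((-1 + 3*(-4)**2)*(-6 + (-1 + 3*(-4)**2)) + 134)*(-49 + 9) = ((-1 + 3*16)*(-6 + (-1 + 3*16)) + 134)*(-40) = ((-1 + 48)*(-6 + (-1 + 48)) + 134)*(-40) = (47*(-6 + 47) + 134)*(-40) = (47*41 + 134)*(-40) = (1927 + 134)*(-40) = 2061*(-40) = -82440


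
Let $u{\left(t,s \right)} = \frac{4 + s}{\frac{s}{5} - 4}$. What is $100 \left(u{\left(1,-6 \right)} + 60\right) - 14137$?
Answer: $- \frac{105281}{13} \approx -8098.5$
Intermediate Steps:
$u{\left(t,s \right)} = \frac{4 + s}{-4 + \frac{s}{5}}$ ($u{\left(t,s \right)} = \frac{4 + s}{s \frac{1}{5} - 4} = \frac{4 + s}{\frac{s}{5} - 4} = \frac{4 + s}{-4 + \frac{s}{5}}$)
$100 \left(u{\left(1,-6 \right)} + 60\right) - 14137 = 100 \left(\frac{5 \left(4 - 6\right)}{-20 - 6} + 60\right) - 14137 = 100 \left(5 \frac{1}{-26} \left(-2\right) + 60\right) - 14137 = 100 \left(5 \left(- \frac{1}{26}\right) \left(-2\right) + 60\right) - 14137 = 100 \left(\frac{5}{13} + 60\right) - 14137 = 100 \cdot \frac{785}{13} - 14137 = \frac{78500}{13} - 14137 = - \frac{105281}{13}$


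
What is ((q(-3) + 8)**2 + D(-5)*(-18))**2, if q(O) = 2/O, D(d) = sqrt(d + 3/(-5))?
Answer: 436448/405 - 3872*I*sqrt(35)/5 ≈ 1077.6 - 4581.4*I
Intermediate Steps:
D(d) = sqrt(-3/5 + d) (D(d) = sqrt(d + 3*(-1/5)) = sqrt(d - 3/5) = sqrt(-3/5 + d))
((q(-3) + 8)**2 + D(-5)*(-18))**2 = ((2/(-3) + 8)**2 + (sqrt(-15 + 25*(-5))/5)*(-18))**2 = ((2*(-1/3) + 8)**2 + (sqrt(-15 - 125)/5)*(-18))**2 = ((-2/3 + 8)**2 + (sqrt(-140)/5)*(-18))**2 = ((22/3)**2 + ((2*I*sqrt(35))/5)*(-18))**2 = (484/9 + (2*I*sqrt(35)/5)*(-18))**2 = (484/9 - 36*I*sqrt(35)/5)**2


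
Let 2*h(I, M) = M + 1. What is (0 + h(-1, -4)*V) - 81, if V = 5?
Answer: -177/2 ≈ -88.500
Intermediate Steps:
h(I, M) = ½ + M/2 (h(I, M) = (M + 1)/2 = (1 + M)/2 = ½ + M/2)
(0 + h(-1, -4)*V) - 81 = (0 + (½ + (½)*(-4))*5) - 81 = (0 + (½ - 2)*5) - 81 = (0 - 3/2*5) - 81 = (0 - 15/2) - 81 = -15/2 - 81 = -177/2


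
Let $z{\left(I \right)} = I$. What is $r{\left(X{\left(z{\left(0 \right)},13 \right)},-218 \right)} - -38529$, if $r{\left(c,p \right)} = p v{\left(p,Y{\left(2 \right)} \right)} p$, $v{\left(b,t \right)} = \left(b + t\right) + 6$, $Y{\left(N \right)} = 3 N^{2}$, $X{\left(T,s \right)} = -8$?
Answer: $-9466271$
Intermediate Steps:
$v{\left(b,t \right)} = 6 + b + t$
$r{\left(c,p \right)} = p^{2} \left(18 + p\right)$ ($r{\left(c,p \right)} = p \left(6 + p + 3 \cdot 2^{2}\right) p = p \left(6 + p + 3 \cdot 4\right) p = p \left(6 + p + 12\right) p = p \left(18 + p\right) p = p^{2} \left(18 + p\right)$)
$r{\left(X{\left(z{\left(0 \right)},13 \right)},-218 \right)} - -38529 = \left(-218\right)^{2} \left(18 - 218\right) - -38529 = 47524 \left(-200\right) + 38529 = -9504800 + 38529 = -9466271$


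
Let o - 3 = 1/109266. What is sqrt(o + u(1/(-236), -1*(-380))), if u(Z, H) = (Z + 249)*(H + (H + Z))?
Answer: sqrt(31458942276155003229)/12893388 ≈ 435.02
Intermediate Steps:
u(Z, H) = (249 + Z)*(Z + 2*H)
o = 327799/109266 (o = 3 + 1/109266 = 327799/109266 ≈ 3.0000)
sqrt(o + u(1/(-236), -1*(-380))) = sqrt(327799/109266 + ((1/(-236))**2 + 249/(-236) + 498*(-1*(-380)) + 2*(-1*(-380))/(-236))) = sqrt(327799/109266 + ((-1/236)**2 + 249*(-1/236) + 498*380 + 2*380*(-1/236))) = sqrt(327799/109266 + (1/55696 - 249/236 + 189240 - 190/59)) = sqrt(327799/109266 + 10539672917/55696) = sqrt(575823079021013/3042839568) = sqrt(31458942276155003229)/12893388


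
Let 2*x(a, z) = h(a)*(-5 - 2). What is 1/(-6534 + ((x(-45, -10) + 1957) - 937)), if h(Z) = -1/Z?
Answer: -90/496267 ≈ -0.00018135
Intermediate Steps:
x(a, z) = 7/(2*a) (x(a, z) = ((-1/a)*(-5 - 2))/2 = (-1/a*(-7))/2 = (7/a)/2 = 7/(2*a))
1/(-6534 + ((x(-45, -10) + 1957) - 937)) = 1/(-6534 + (((7/2)/(-45) + 1957) - 937)) = 1/(-6534 + (((7/2)*(-1/45) + 1957) - 937)) = 1/(-6534 + ((-7/90 + 1957) - 937)) = 1/(-6534 + (176123/90 - 937)) = 1/(-6534 + 91793/90) = 1/(-496267/90) = -90/496267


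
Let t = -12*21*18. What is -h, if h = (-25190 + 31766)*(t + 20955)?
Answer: -107971344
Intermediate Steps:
t = -4536 (t = -252*18 = -4536)
h = 107971344 (h = (-25190 + 31766)*(-4536 + 20955) = 6576*16419 = 107971344)
-h = -1*107971344 = -107971344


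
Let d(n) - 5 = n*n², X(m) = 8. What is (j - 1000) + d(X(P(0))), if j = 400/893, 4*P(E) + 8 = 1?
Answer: -430919/893 ≈ -482.55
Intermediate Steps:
P(E) = -7/4 (P(E) = -2 + (¼)*1 = -2 + ¼ = -7/4)
d(n) = 5 + n³ (d(n) = 5 + n*n² = 5 + n³)
j = 400/893 (j = 400*(1/893) = 400/893 ≈ 0.44793)
(j - 1000) + d(X(P(0))) = (400/893 - 1000) + (5 + 8³) = -892600/893 + (5 + 512) = -892600/893 + 517 = -430919/893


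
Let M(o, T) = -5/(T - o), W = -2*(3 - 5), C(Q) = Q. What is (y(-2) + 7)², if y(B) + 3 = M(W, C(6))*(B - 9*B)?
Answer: 1296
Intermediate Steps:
W = 4 (W = -2*(-2) = 4)
y(B) = -3 + 20*B (y(B) = -3 + (5/(4 - 1*6))*(B - 9*B) = -3 + (5/(4 - 6))*(-8*B) = -3 + (5/(-2))*(-8*B) = -3 + (5*(-½))*(-8*B) = -3 - (-20)*B = -3 + 20*B)
(y(-2) + 7)² = ((-3 + 20*(-2)) + 7)² = ((-3 - 40) + 7)² = (-43 + 7)² = (-36)² = 1296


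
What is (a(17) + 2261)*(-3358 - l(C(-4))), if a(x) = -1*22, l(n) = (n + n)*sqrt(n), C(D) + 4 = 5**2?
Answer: -7518562 - 94038*sqrt(21) ≈ -7.9495e+6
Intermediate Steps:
C(D) = 21 (C(D) = -4 + 5**2 = -4 + 25 = 21)
l(n) = 2*n**(3/2) (l(n) = (2*n)*sqrt(n) = 2*n**(3/2))
a(x) = -22
(a(17) + 2261)*(-3358 - l(C(-4))) = (-22 + 2261)*(-3358 - 2*21**(3/2)) = 2239*(-3358 - 2*21*sqrt(21)) = 2239*(-3358 - 42*sqrt(21)) = -7518562 - 94038*sqrt(21)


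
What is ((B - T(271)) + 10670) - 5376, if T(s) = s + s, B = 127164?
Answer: 131916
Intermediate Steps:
T(s) = 2*s
((B - T(271)) + 10670) - 5376 = ((127164 - 2*271) + 10670) - 5376 = ((127164 - 1*542) + 10670) - 5376 = ((127164 - 542) + 10670) - 5376 = (126622 + 10670) - 5376 = 137292 - 5376 = 131916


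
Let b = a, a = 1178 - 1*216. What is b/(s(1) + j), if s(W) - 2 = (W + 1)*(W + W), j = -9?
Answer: -962/3 ≈ -320.67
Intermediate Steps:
s(W) = 2 + 2*W*(1 + W) (s(W) = 2 + (W + 1)*(W + W) = 2 + (1 + W)*(2*W) = 2 + 2*W*(1 + W))
a = 962 (a = 1178 - 216 = 962)
b = 962
b/(s(1) + j) = 962/((2 + 2*1 + 2*1**2) - 9) = 962/((2 + 2 + 2*1) - 9) = 962/((2 + 2 + 2) - 9) = 962/(6 - 9) = 962/(-3) = 962*(-1/3) = -962/3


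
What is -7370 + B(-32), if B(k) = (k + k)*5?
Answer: -7690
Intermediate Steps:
B(k) = 10*k (B(k) = (2*k)*5 = 10*k)
-7370 + B(-32) = -7370 + 10*(-32) = -7370 - 320 = -7690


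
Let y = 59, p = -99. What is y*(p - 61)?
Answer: -9440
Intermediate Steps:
y*(p - 61) = 59*(-99 - 61) = 59*(-160) = -9440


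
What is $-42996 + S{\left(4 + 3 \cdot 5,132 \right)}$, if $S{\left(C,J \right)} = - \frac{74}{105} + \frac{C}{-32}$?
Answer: $- \frac{144470923}{3360} \approx -42997.0$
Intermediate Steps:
$S{\left(C,J \right)} = - \frac{74}{105} - \frac{C}{32}$ ($S{\left(C,J \right)} = \left(-74\right) \frac{1}{105} + C \left(- \frac{1}{32}\right) = - \frac{74}{105} - \frac{C}{32}$)
$-42996 + S{\left(4 + 3 \cdot 5,132 \right)} = -42996 - \left(\frac{74}{105} + \frac{4 + 3 \cdot 5}{32}\right) = -42996 - \left(\frac{74}{105} + \frac{4 + 15}{32}\right) = -42996 - \frac{4363}{3360} = - \frac{144470923}{3360}$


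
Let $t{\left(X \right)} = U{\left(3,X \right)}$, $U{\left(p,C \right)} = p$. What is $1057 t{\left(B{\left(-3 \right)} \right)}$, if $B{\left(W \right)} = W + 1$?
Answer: $3171$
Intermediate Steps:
$B{\left(W \right)} = 1 + W$
$t{\left(X \right)} = 3$
$1057 t{\left(B{\left(-3 \right)} \right)} = 1057 \cdot 3 = 3171$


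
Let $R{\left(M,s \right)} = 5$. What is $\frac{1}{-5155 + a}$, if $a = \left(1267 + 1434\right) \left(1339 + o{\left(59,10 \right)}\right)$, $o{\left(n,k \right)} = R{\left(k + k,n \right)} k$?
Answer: $\frac{1}{3746534} \approx 2.6691 \cdot 10^{-7}$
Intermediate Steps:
$o{\left(n,k \right)} = 5 k$
$a = 3751689$ ($a = \left(1267 + 1434\right) \left(1339 + 5 \cdot 10\right) = 2701 \left(1339 + 50\right) = 2701 \cdot 1389 = 3751689$)
$\frac{1}{-5155 + a} = \frac{1}{-5155 + 3751689} = \frac{1}{3746534}$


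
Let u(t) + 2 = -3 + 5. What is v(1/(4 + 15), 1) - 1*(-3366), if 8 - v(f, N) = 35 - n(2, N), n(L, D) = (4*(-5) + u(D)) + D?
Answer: 3320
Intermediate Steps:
u(t) = 0 (u(t) = -2 + (-3 + 5) = -2 + 2 = 0)
n(L, D) = -20 + D (n(L, D) = (4*(-5) + 0) + D = (-20 + 0) + D = -20 + D)
v(f, N) = -47 + N (v(f, N) = 8 - (35 - (-20 + N)) = 8 - (35 + (20 - N)) = 8 - (55 - N) = 8 + (-55 + N) = -47 + N)
v(1/(4 + 15), 1) - 1*(-3366) = (-47 + 1) - 1*(-3366) = -46 + 3366 = 3320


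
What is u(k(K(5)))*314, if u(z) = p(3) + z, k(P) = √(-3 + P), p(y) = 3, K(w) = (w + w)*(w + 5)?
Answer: 942 + 314*√97 ≈ 4034.5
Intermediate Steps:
K(w) = 2*w*(5 + w) (K(w) = (2*w)*(5 + w) = 2*w*(5 + w))
u(z) = 3 + z
u(k(K(5)))*314 = (3 + √(-3 + 2*5*(5 + 5)))*314 = (3 + √(-3 + 2*5*10))*314 = (3 + √(-3 + 100))*314 = (3 + √97)*314 = 942 + 314*√97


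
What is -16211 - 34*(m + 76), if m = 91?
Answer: -21889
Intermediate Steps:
-16211 - 34*(m + 76) = -16211 - 34*(91 + 76) = -16211 - 34*167 = -16211 - 1*5678 = -16211 - 5678 = -21889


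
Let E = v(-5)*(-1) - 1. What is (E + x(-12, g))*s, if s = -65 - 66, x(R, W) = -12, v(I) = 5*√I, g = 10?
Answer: 1703 + 655*I*√5 ≈ 1703.0 + 1464.6*I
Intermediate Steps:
s = -131
E = -1 - 5*I*√5 (E = (5*√(-5))*(-1) - 1 = (5*(I*√5))*(-1) - 1 = (5*I*√5)*(-1) - 1 = -5*I*√5 - 1 = -1 - 5*I*√5 ≈ -1.0 - 11.18*I)
(E + x(-12, g))*s = ((-1 - 5*I*√5) - 12)*(-131) = (-13 - 5*I*√5)*(-131) = 1703 + 655*I*√5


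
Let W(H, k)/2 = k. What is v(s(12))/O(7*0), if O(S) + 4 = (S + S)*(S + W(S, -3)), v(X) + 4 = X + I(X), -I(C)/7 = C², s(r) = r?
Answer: 250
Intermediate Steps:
W(H, k) = 2*k
I(C) = -7*C²
v(X) = -4 + X - 7*X² (v(X) = -4 + (X - 7*X²) = -4 + X - 7*X²)
O(S) = -4 + 2*S*(-6 + S) (O(S) = -4 + (S + S)*(S + 2*(-3)) = -4 + (2*S)*(S - 6) = -4 + (2*S)*(-6 + S) = -4 + 2*S*(-6 + S))
v(s(12))/O(7*0) = (-4 + 12 - 7*12²)/(-4 - 84*0 + 2*(7*0)²) = (-4 + 12 - 7*144)/(-4 - 12*0 + 2*0²) = (-4 + 12 - 1008)/(-4 + 0 + 2*0) = -1000/(-4 + 0 + 0) = -1000/(-4) = -1000*(-¼) = 250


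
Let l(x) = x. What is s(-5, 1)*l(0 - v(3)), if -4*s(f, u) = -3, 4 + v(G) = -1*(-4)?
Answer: 0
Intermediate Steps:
v(G) = 0 (v(G) = -4 - 1*(-4) = -4 + 4 = 0)
s(f, u) = ¾ (s(f, u) = -¼*(-3) = ¾)
s(-5, 1)*l(0 - v(3)) = 3*(0 - 1*0)/4 = 3*(0 + 0)/4 = (¾)*0 = 0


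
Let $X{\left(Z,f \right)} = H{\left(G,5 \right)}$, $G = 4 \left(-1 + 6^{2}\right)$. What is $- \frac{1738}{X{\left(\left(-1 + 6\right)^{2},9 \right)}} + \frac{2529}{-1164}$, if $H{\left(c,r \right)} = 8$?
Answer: $- \frac{21284}{97} \approx -219.42$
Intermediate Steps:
$G = 140$ ($G = 4 \left(-1 + 36\right) = 4 \cdot 35 = 140$)
$X{\left(Z,f \right)} = 8$
$- \frac{1738}{X{\left(\left(-1 + 6\right)^{2},9 \right)}} + \frac{2529}{-1164} = - \frac{1738}{8} + \frac{2529}{-1164} = \left(-1738\right) \frac{1}{8} + 2529 \left(- \frac{1}{1164}\right) = - \frac{869}{4} - \frac{843}{388} = - \frac{21284}{97}$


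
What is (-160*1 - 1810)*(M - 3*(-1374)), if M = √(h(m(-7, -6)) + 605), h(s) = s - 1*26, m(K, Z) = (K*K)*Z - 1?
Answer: -8120340 - 3940*√71 ≈ -8.1535e+6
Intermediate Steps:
m(K, Z) = -1 + Z*K² (m(K, Z) = K²*Z - 1 = Z*K² - 1 = -1 + Z*K²)
h(s) = -26 + s (h(s) = s - 26 = -26 + s)
M = 2*√71 (M = √((-26 + (-1 - 6*(-7)²)) + 605) = √((-26 + (-1 - 6*49)) + 605) = √((-26 + (-1 - 294)) + 605) = √((-26 - 295) + 605) = √(-321 + 605) = √284 = 2*√71 ≈ 16.852)
(-160*1 - 1810)*(M - 3*(-1374)) = (-160*1 - 1810)*(2*√71 - 3*(-1374)) = (-160 - 1810)*(2*√71 + 4122) = -1970*(4122 + 2*√71) = -8120340 - 3940*√71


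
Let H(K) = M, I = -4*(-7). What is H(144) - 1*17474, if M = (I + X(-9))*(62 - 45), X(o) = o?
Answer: -17151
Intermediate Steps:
I = 28
M = 323 (M = (28 - 9)*(62 - 45) = 19*17 = 323)
H(K) = 323
H(144) - 1*17474 = 323 - 1*17474 = 323 - 17474 = -17151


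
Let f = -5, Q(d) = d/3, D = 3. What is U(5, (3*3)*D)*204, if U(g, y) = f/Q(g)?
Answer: -612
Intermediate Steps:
Q(d) = d/3 (Q(d) = d*(⅓) = d/3)
U(g, y) = -15/g (U(g, y) = -5*3/g = -15/g)
U(5, (3*3)*D)*204 = -15/5*204 = -15*⅕*204 = -3*204 = -612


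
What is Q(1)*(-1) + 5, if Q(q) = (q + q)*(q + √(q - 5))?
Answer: 3 - 4*I ≈ 3.0 - 4.0*I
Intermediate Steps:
Q(q) = 2*q*(q + √(-5 + q)) (Q(q) = (2*q)*(q + √(-5 + q)) = 2*q*(q + √(-5 + q)))
Q(1)*(-1) + 5 = (2*1*(1 + √(-5 + 1)))*(-1) + 5 = (2*1*(1 + √(-4)))*(-1) + 5 = (2*1*(1 + 2*I))*(-1) + 5 = (2 + 4*I)*(-1) + 5 = (-2 - 4*I) + 5 = 3 - 4*I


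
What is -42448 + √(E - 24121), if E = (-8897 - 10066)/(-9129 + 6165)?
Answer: -42448 + I*√5884831069/494 ≈ -42448.0 + 155.29*I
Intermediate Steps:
E = 6321/988 (E = -18963/(-2964) = -18963*(-1/2964) = 6321/988 ≈ 6.3978)
-42448 + √(E - 24121) = -42448 + √(6321/988 - 24121) = -42448 + √(-23825227/988) = -42448 + I*√5884831069/494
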